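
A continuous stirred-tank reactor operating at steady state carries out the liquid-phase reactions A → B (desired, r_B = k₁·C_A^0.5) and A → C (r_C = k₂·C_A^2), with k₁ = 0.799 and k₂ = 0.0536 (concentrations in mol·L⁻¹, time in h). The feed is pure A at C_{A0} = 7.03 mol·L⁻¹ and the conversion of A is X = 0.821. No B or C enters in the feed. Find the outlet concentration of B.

Exit C_A = C_{A0}(1−X) = 7.03×0.179 = 1.258 mol·L⁻¹.
Rates in a CSTR are evaluated at the outlet concentration: r_B = 0.799×1.258^0.5 = 0.8963, r_C = 0.0536×1.258^2 = 0.08488.
Fraction of consumed A going to B: r_B/(r_B+r_C) = 0.9135.
C_B = 0.9135·C_{A0}·X = 0.9135×7.03×0.821 = 5.27 mol·L⁻¹.

5.27 mol·L⁻¹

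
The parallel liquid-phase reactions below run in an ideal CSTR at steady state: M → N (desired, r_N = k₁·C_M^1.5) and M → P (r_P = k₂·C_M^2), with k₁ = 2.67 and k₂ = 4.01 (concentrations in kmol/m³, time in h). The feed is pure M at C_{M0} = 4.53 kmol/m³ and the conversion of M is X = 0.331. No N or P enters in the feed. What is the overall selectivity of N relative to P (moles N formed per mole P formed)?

Exit C_M = C_{M0}(1−X) = 4.53×0.669 = 3.031 kmol/m³.
In a CSTR the entire volume is at exit conditions, so r_N = 2.67×3.031^1.5 = 14.09 and r_P = 4.01×3.031^2 = 36.83.
Overall selectivity = C_N/C_P = r_Nτ/(r_Pτ) = r_N/r_P = 0.382.

0.382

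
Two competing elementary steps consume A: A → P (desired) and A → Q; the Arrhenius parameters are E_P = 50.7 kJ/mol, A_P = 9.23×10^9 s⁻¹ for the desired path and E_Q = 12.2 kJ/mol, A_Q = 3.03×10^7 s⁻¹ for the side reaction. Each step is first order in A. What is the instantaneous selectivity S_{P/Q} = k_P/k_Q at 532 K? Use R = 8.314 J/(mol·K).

0.0505

With equal orders, S_{P/Q} = k_P/k_Q = (A_P/A_Q)·exp[(E_Q−E_P)/(RT)].
(E_Q−E_P)/(RT) = (12.2−50.7)×10³/(8.314×532) = -38500/4423 = -8.704.
k_P/k_Q = (9.23×10^9/3.03×10^7)·exp(-8.704) = 304.6 × 1.659×10^-4 = 0.0505.
Since E_P > E_Q, raising the temperature improves selectivity toward P.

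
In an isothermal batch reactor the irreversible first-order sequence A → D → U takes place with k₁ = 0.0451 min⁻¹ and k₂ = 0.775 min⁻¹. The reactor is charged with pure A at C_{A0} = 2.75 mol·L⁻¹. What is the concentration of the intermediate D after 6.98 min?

0.123 mol·L⁻¹

Solving the coupled first-order balances gives C_D(t) = [k₁/(k₂−k₁)]·C_{A0}·(e^(−k₁t) − e^(−k₂t)).
e^(−k₁t) = e^(−0.0451×6.98) = e^(−0.3148) = 0.7299; e^(−k₂t) = e^(−5.410) = 0.004474.
C_D = 0.0451×2.75/(0.775−0.0451) × (0.7299−0.004474) = 0.1699×0.7255 = 0.1233 mol·L⁻¹.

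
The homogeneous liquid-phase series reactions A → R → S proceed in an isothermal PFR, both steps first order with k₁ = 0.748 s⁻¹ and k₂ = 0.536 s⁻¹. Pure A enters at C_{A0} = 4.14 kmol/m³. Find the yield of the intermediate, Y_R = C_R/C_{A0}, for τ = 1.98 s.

Solving the coupled first-order balances gives C_R(τ) = [k₁/(k₂−k₁)]·C_{A0}·(e^(−k₁τ) − e^(−k₂τ)).
e^(−k₁τ) = e^(−0.748×1.98) = e^(−1.481) = 0.2274; e^(−k₂τ) = e^(−1.061) = 0.3460.
C_R = 0.748×4.14/(0.536−0.748) × (0.2274−0.3460) = (-14.61)×(-0.1186) = 1.733 kmol/m³.
Y_R = C_R/C_{A0} = 1.733/4.14 = 0.418.

0.418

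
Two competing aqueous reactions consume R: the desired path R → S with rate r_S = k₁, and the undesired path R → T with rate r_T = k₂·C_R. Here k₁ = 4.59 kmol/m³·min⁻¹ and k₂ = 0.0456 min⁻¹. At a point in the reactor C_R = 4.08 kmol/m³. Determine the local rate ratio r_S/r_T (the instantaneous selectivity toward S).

S_{S/T} = r_S/r_T = (k₁)/(k₂·C_R) = (k₁/k₂)·C_R⁻¹.
= (4.59) / (0.0456×4.080) = 4.590/0.1860 = 24.7.
The undesired path is higher order in R, so low C_R (CSTR or dilute feed) favours S.

24.7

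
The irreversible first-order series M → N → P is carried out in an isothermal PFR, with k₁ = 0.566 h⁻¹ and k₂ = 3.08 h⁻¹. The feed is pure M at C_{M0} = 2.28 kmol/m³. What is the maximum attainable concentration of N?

0.286 kmol/m³

At the optimum, C_{N,max}/C_{M0} = (k₁/k₂)^[k₂/(k₂−k₁)].
= (0.566/3.08)^(3.08/(3.08−0.566)) = (0.1838)^(1.225) = 0.1255.
C_{N,max} = 0.1255×2.28 = 0.286 kmol/m³.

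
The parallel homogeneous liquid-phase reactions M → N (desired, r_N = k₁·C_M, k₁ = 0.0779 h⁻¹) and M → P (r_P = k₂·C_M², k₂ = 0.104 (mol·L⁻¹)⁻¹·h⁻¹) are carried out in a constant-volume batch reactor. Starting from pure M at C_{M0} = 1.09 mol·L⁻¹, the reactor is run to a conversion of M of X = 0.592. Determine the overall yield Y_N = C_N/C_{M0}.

0.297

C_M = C_{M0}(1−X) = 0.4447 mol·L⁻¹.
Along a PFR/batch, dC_N/dC_M = −r_N/(r_N+r_P) = −k₁/(k₁+k₂·C_M).
Integrating from C_{M0} to C_M: C_N = (0.0779/0.104)·ln[(0.0779+0.104·1.09)/(0.0779+0.104·0.445)] = 0.7490·ln(0.1913/0.1242) = 0.3237 mol·L⁻¹.
Y_N = C_N/C_{M0} = 0.3237/1.09 = 0.297.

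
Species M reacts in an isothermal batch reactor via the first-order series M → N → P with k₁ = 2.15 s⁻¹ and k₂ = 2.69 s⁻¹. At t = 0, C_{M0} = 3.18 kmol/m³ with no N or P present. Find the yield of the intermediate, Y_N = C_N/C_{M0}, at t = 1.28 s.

0.127

The intermediate concentration in a first-order A→B→C sequence is C_N = k₁C_{M0}(e^(−k₁t) − e^(−k₂t))/(k₂−k₁).
e^(−k₁t) = e^(−2.15×1.28) = e^(−2.752) = 0.06380; e^(−k₂t) = e^(−3.443) = 0.03196.
C_N = 2.15×3.18/(2.69−2.15) × (0.06380−0.03196) = 12.66×0.03184 = 0.4031 kmol/m³.
Y_N = C_N/C_{M0} = 0.4031/3.18 = 0.127.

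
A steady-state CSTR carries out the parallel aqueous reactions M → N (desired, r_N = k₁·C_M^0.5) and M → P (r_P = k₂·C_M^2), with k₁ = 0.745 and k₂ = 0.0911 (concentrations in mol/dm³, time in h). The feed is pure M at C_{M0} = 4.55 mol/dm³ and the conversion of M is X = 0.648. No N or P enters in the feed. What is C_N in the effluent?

Exit C_M = C_{M0}(1−X) = 4.55×0.352 = 1.602 mol/dm³.
In a CSTR the entire volume is at exit conditions, so r_N = 0.745×1.602^0.5 = 0.9428 and r_P = 0.0911×1.602^2 = 0.2337.
Fraction of consumed M going to N: r_N/(r_N+r_P) = 0.8014.
C_N = 0.8014·C_{M0}·X = 0.8014×4.55×0.648 = 2.36 mol/dm³.

2.36 mol/dm³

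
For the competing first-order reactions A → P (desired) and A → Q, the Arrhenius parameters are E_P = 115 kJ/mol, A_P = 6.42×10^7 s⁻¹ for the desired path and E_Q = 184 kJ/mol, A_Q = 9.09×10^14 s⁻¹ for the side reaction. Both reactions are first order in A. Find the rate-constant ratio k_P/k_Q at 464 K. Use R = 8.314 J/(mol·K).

4.14

With equal orders, S_{P/Q} = k_P/k_Q = (A_P/A_Q)·exp[(E_Q−E_P)/(RT)].
(E_Q−E_P)/(RT) = (184−115)×10³/(8.314×464) = 69000/3858 = 17.89.
k_P/k_Q = (6.42×10^7/9.09×10^14)·exp(17.89) = 7.063×10^-8 × 5.860×10^7 = 4.14.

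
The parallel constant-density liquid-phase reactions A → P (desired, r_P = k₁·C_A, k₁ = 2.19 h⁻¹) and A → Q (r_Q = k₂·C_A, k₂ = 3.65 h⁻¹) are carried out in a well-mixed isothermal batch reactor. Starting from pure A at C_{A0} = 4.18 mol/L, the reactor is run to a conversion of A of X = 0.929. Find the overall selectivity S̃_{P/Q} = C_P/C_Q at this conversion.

0.600

C_A = C_{A0}(1−X) = 0.2968 mol/L.
Both paths are first order in A, so the instantaneous fraction to P is constant: dC_P/d(−C_A) = k₁/(k₁+k₂) = 0.3750.
C_P = 0.3750·(C_{A0}−C_A) = 0.3750×3.883 = 1.46 mol/L.
C_Q = (C_{A0}−C_A)−C_P = 2.427 mol/L; S̃_{P/Q} = 1.456/2.427 = 0.600.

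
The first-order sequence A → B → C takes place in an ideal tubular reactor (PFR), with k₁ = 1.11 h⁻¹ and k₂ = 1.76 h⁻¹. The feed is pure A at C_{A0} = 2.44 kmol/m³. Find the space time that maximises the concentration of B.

0.709 h

The intermediate peaks when r₁ = r₂, i.e. k₁e^(−k₁τ) = k₂e^(−k₂τ), giving τ_opt = ln(k₂/k₁)/(k₂−k₁).
= ln(1.76/1.11)/(1.76−1.11) = ln(1.586)/0.6500 = 0.4610/0.6500 = 0.709 h.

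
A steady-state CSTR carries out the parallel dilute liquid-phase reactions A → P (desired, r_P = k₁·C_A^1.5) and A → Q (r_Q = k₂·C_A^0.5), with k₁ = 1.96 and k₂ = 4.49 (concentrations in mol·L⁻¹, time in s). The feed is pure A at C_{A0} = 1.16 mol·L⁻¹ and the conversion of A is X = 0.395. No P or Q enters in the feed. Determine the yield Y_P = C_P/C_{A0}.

Exit C_A = C_{A0}(1−X) = 1.16×0.605 = 0.7018 mol·L⁻¹.
In a CSTR the entire volume is at exit conditions, so r_P = 1.96×0.7018^1.5 = 1.152 and r_Q = 4.49×0.7018^0.5 = 3.761.
Fraction of consumed A going to P: r_P/(r_P+r_Q) = 0.2345.
C_P = 0.2345·C_{A0}·X = 0.2345×1.16×0.395 = 0.107 mol·L⁻¹; Y_P = C_P/C_{A0} = 0.0926.

0.0926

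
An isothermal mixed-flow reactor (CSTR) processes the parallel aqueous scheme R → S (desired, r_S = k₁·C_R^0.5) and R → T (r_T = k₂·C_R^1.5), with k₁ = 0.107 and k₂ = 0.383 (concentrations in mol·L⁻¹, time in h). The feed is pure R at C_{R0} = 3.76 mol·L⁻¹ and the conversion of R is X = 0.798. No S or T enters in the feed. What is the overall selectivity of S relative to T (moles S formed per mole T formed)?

Exit C_R = C_{R0}(1−X) = 3.76×0.202 = 0.7595 mol·L⁻¹.
In a CSTR the entire volume is at exit conditions, so r_S = 0.107×0.7595^0.5 = 0.09325 and r_T = 0.383×0.7595^1.5 = 0.2535.
Overall selectivity = C_S/C_T = r_Sτ/(r_Tτ) = r_S/r_T = 0.368.

0.368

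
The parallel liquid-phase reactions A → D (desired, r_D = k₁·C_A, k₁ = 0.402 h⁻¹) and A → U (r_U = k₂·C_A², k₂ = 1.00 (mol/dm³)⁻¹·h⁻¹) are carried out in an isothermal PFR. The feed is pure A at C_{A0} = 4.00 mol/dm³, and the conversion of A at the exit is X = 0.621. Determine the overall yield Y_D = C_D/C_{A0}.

C_A = C_{A0}(1−X) = 1.516 mol/dm³.
Along a PFR/batch, dC_D/dC_A = −r_D/(r_D+r_U) = −k₁/(k₁+k₂·C_A).
Integrating from C_{A0} to C_A: C_D = (0.402/1.00)·ln[(0.402+1.00·4.00)/(0.402+1.00·1.52)] = 0.4020·ln(4.402/1.918) = 0.3340 mol/dm³.
Y_D = C_D/C_{A0} = 0.3340/4.00 = 0.0835.

0.0835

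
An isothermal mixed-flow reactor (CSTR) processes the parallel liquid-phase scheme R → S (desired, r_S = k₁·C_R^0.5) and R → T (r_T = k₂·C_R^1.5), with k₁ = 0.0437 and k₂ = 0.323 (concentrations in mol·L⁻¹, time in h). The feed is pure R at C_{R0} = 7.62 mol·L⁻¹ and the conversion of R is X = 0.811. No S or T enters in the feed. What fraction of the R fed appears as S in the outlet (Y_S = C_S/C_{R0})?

0.0696

Exit C_R = C_{R0}(1−X) = 7.62×0.189 = 1.440 mol·L⁻¹.
Rates in a CSTR are evaluated at the outlet concentration: r_S = 0.0437×1.440^0.5 = 0.05244, r_T = 0.323×1.440^1.5 = 0.5582.
Fraction of consumed R going to S: r_S/(r_S+r_T) = 0.08588.
C_S = 0.08588·C_{R0}·X = 0.08588×7.62×0.811 = 0.531 mol·L⁻¹; Y_S = C_S/C_{R0} = 0.0696.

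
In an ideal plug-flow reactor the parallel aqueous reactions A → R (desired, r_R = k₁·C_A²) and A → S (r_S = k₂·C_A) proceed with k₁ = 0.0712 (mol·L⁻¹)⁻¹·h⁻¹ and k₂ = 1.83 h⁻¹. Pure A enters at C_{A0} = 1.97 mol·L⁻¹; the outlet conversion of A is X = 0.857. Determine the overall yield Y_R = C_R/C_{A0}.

0.0357

C_A = C_{A0}(1−X) = 0.2817 mol·L⁻¹.
Along a PFR/batch, dC_S/dC_A = −r_S/(r_R+r_S) = −k₂/(k₂+k₁·C_A).
Integrating from C_{A0} to C_A: C_S = (1.83/0.0712)·ln[(1.83+0.0712·1.97)/(1.83+0.0712·0.282)] = 25.70·ln(1.970/1.850) = 1.618 mol·L⁻¹.
Then C_R = (C_{A0}−C_A) − C_S = 1.688 − 1.618 = 0.07032 mol·L⁻¹.
Y_R = C_R/C_{A0} = 0.07032/1.97 = 0.0357.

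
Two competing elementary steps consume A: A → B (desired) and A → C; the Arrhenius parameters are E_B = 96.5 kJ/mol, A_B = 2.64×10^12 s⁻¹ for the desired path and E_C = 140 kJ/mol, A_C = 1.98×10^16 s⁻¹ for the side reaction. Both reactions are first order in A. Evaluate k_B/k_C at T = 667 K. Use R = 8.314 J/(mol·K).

0.340

With equal orders, S_{B/C} = k_B/k_C = (A_B/A_C)·exp[(E_C−E_B)/(RT)].
(E_C−E_B)/(RT) = (140−96.5)×10³/(8.314×667) = 43500/5545 = 7.844.
k_B/k_C = (2.64×10^12/1.98×10^16)·exp(7.844) = 1.333×10^-4 × 2551 = 0.340.
Since E_B < E_C, lowering the temperature improves selectivity toward B.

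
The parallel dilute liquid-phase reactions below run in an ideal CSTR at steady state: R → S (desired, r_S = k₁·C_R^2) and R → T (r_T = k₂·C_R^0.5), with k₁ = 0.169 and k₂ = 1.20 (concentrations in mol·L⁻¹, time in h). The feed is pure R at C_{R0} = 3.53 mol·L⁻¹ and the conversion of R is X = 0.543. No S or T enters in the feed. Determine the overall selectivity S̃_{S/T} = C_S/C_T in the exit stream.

0.289

Exit C_R = C_{R0}(1−X) = 3.53×0.457 = 1.613 mol·L⁻¹.
A CSTR operates uniformly at the exit composition, giving r_S = 0.4398 and r_T = 1.524 (each k·C_R^n at C_R = 1.613).
Overall selectivity = C_S/C_T = r_Sτ/(r_Tτ) = r_S/r_T = 0.289.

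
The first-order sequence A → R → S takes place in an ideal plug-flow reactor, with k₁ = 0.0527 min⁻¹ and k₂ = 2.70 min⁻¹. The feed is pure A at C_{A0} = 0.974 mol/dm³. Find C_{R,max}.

0.0176 mol/dm³

For a first-order series the maximum intermediate yield is C_{R,max}/C_{A0} = (k₁/k₂)^[k₂/(k₂−k₁)].
= (0.0527/2.70)^(2.70/(2.70−0.0527)) = (0.01952)^(1.020) = 0.01805.
C_{R,max} = 0.01805×0.974 = 0.0176 mol/dm³.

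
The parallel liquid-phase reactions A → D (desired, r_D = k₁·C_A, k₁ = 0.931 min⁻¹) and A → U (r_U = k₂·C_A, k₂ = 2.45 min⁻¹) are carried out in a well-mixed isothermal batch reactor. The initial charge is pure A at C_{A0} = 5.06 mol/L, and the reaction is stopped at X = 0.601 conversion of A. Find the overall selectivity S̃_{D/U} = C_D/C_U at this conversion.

C_A = C_{A0}(1−X) = 2.019 mol/L.
Both paths are first order in A, so the instantaneous fraction to D is constant: dC_D/d(−C_A) = k₁/(k₁+k₂) = 0.2754.
C_D = 0.2754·(C_{A0}−C_A) = 0.2754×3.041 = 0.837 mol/L.
C_U = (C_{A0}−C_A)−C_D = 2.204 mol/L; S̃_{D/U} = 0.8374/2.204 = 0.380.

0.380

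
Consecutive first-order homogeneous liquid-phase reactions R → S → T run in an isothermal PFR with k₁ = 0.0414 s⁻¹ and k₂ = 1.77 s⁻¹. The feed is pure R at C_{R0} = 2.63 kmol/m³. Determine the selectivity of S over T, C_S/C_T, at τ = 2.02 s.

0.363

Solving the coupled first-order balances gives C_S(τ) = [k₁/(k₂−k₁)]·C_{R0}·(e^(−k₁τ) − e^(−k₂τ)).
e^(−k₁τ) = e^(−0.0414×2.02) = e^(−0.08363) = 0.9198; e^(−k₂τ) = e^(−3.575) = 0.02800.
C_S = 0.0414×2.63/(1.77−0.0414) × (0.9198−0.02800) = 0.06299×0.8918 = 0.05617 kmol/m³.
C_R = C_{R0}e^(−k₁τ) = 2.419 kmol/m³, so C_T = C_{R0}−C_R−C_S = 0.1548 kmol/m³; C_S/C_T = 0.363.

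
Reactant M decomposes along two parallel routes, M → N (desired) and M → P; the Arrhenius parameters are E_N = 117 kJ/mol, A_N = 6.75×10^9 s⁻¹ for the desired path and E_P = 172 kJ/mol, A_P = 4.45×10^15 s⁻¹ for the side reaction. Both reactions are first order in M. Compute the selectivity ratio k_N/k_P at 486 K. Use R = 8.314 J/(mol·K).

1.24

Since both paths have the same order in M, the concentration cancels and S_{N/P} = k_N/k_P = (A_N/A_P)·exp[(E_P−E_N)/(RT)].
(E_P−E_N)/(RT) = (172−117)×10³/(8.314×486) = 55000/4041 = 13.61.
k_N/k_P = (6.75×10^9/4.45×10^15)·exp(13.61) = 1.517×10^-6 × 8.157×10^5 = 1.24.
Since E_N < E_P, lowering the temperature improves selectivity toward N.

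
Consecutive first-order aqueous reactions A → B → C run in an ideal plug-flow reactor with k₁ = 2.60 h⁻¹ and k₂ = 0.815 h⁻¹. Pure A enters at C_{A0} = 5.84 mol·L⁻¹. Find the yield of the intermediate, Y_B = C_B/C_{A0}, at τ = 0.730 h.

0.585

Solving the coupled first-order balances gives C_B(τ) = [k₁/(k₂−k₁)]·C_{A0}·(e^(−k₁τ) − e^(−k₂τ)).
e^(−k₁τ) = e^(−2.60×0.730) = e^(−1.898) = 0.1499; e^(−k₂τ) = e^(−0.5949) = 0.5516.
C_B = 2.60×5.84/(0.815−2.60) × (0.1499−0.5516) = (-8.506)×(-0.4017) = 3.417 mol·L⁻¹.
Y_B = C_B/C_{A0} = 3.417/5.84 = 0.585.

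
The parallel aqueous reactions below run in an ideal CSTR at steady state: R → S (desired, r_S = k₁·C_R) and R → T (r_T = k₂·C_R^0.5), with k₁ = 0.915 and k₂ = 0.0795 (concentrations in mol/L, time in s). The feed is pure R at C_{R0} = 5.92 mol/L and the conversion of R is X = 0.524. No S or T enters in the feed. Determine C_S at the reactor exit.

Exit C_R = C_{R0}(1−X) = 5.92×0.476 = 2.818 mol/L.
A CSTR operates uniformly at the exit composition, giving r_S = 2.578 and r_T = 0.1335 (each k·C_R^n at C_R = 2.818).
Fraction of consumed R going to S: r_S/(r_S+r_T) = 0.9508.
C_S = 0.9508·C_{R0}·X = 0.9508×5.92×0.524 = 2.95 mol/L.

2.95 mol/L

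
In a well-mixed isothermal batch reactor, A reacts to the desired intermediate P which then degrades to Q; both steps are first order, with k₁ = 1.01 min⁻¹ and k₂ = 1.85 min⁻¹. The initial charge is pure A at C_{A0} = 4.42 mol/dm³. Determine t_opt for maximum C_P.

The intermediate peaks when r₁ = r₂, i.e. k₁e^(−k₁t) = k₂e^(−k₂t), giving t_opt = ln(k₂/k₁)/(k₂−k₁).
= ln(1.85/1.01)/(1.85−1.01) = ln(1.832)/0.8400 = 0.6052/0.8400 = 0.721 min.

0.721 min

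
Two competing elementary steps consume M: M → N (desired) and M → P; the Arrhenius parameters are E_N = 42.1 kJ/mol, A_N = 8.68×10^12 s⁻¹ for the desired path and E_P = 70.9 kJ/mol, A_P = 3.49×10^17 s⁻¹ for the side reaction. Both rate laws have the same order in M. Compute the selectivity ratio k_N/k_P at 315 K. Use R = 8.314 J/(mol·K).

Since both paths have the same order in M, the concentration cancels and S_{N/P} = k_N/k_P = (A_N/A_P)·exp[(E_P−E_N)/(RT)].
(E_P−E_N)/(RT) = (70.9−42.1)×10³/(8.314×315) = 28800/2619 = 11.00.
k_N/k_P = (8.68×10^12/3.49×10^17)·exp(11.00) = 2.487×10^-5 × 59691 = 1.48.
Since E_N < E_P, lowering the temperature improves selectivity toward N.

1.48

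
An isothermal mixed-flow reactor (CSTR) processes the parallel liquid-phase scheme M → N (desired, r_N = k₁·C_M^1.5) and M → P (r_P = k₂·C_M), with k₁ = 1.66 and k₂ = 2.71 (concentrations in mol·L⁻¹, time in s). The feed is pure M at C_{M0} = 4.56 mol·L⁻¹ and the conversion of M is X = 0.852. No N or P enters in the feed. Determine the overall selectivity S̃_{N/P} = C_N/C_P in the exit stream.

0.503

Exit C_M = C_{M0}(1−X) = 4.56×0.148 = 0.6749 mol·L⁻¹.
A CSTR operates uniformly at the exit composition, giving r_N = 0.9203 and r_P = 1.829 (each k·C_M^n at C_M = 0.6749).
Overall selectivity = C_N/C_P = r_Nτ/(r_Pτ) = r_N/r_P = 0.503.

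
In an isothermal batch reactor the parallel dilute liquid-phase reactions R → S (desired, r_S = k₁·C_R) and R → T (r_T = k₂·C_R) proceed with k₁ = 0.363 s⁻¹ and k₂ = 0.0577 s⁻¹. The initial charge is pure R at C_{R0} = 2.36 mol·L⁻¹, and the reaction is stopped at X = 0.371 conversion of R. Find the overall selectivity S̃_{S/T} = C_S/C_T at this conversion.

C_R = C_{R0}(1−X) = 1.484 mol·L⁻¹.
Both paths are first order in R, so the instantaneous fraction to S is constant: dC_S/d(−C_R) = k₁/(k₁+k₂) = 0.8628.
C_S = 0.8628·(C_{R0}−C_R) = 0.8628×0.8756 = 0.755 mol·L⁻¹.
C_T = (C_{R0}−C_R)−C_S = 0.1201 mol·L⁻¹; S̃_{S/T} = 0.7555/0.1201 = 6.29.

6.29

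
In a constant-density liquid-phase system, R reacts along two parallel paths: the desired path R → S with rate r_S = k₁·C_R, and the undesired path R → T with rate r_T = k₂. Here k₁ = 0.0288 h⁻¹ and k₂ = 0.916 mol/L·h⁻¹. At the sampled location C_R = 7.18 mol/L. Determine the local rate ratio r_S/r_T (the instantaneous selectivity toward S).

S_{S/T} = r_S/r_T = (k₁·C_R)/(k₂) = (k₁/k₂)·C_R.
= (0.0288×7.180) / (0.916) = 0.2068/0.9160 = 0.226.
Since the desired path is higher order in R, keeping C_R high (PFR or concentrated feed) favours S.

0.226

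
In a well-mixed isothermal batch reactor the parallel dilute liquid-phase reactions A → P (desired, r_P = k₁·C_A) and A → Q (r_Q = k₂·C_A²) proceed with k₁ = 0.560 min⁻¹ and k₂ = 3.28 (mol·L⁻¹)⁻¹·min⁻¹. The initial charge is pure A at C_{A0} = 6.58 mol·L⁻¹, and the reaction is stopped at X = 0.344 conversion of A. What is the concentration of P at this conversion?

C_A = C_{A0}(1−X) = 4.316 mol·L⁻¹.
Along a PFR/batch, dC_P/dC_A = −r_P/(r_P+r_Q) = −k₁/(k₁+k₂·C_A).
Integrating from C_{A0} to C_A: C_P = (0.560/3.28)·ln[(0.560+3.28·6.58)/(0.560+3.28·4.32)] = 0.1707·ln(22.14/14.72) = 0.06973 mol·L⁻¹.

0.0697 mol·L⁻¹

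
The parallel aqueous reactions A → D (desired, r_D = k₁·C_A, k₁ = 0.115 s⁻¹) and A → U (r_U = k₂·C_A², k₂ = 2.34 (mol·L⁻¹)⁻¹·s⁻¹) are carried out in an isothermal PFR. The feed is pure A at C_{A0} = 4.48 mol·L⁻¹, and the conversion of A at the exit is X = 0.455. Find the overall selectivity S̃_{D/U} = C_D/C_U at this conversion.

C_A = C_{A0}(1−X) = 2.442 mol·L⁻¹.
Along a PFR/batch, dC_D/dC_A = −r_D/(r_D+r_U) = −k₁/(k₁+k₂·C_A).
Integrating from C_{A0} to C_A: C_D = (0.115/2.34)·ln[(0.115+2.34·4.48)/(0.115+2.34·2.44)] = 0.04915·ln(10.60/5.828) = 0.02939 mol·L⁻¹.
C_U = (C_{A0}−C_A)−C_D = 2.009 mol·L⁻¹; S̃_{D/U} = 0.02939/2.009 = 0.0146.

0.0146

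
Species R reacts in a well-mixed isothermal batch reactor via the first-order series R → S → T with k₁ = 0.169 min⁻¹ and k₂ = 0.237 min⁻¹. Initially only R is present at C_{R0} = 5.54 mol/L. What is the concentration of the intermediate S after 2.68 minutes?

1.46 mol/L

The intermediate concentration in a first-order A→B→C sequence is C_S = k₁C_{R0}(e^(−k₁t) − e^(−k₂t))/(k₂−k₁).
e^(−k₁t) = e^(−0.169×2.68) = e^(−0.4529) = 0.6358; e^(−k₂t) = e^(−0.6352) = 0.5299.
C_S = 0.169×5.54/(0.237−0.169) × (0.6358−0.5299) = 13.77×0.1059 = 1.458 mol/L.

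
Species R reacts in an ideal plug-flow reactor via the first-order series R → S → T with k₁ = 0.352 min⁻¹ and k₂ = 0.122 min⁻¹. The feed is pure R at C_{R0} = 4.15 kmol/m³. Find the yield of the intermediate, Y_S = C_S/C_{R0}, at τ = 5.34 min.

0.564

The intermediate concentration in a first-order A→B→C sequence is C_S = k₁C_{R0}(e^(−k₁τ) − e^(−k₂τ))/(k₂−k₁).
e^(−k₁τ) = e^(−0.352×5.34) = e^(−1.880) = 0.1526; e^(−k₂τ) = e^(−0.6515) = 0.5213.
C_S = 0.352×4.15/(0.122−0.352) × (0.1526−0.5213) = (-6.351)×(-0.3686) = 2.341 kmol/m³.
Y_S = C_S/C_{R0} = 2.341/4.15 = 0.564.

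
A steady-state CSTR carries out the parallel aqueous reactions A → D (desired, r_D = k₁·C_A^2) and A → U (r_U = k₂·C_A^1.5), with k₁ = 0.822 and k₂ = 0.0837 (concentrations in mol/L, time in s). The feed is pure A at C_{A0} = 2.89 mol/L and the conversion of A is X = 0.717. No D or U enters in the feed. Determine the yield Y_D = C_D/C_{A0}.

0.644

Exit C_A = C_{A0}(1−X) = 2.89×0.283 = 0.8179 mol/L.
A CSTR operates uniformly at the exit composition, giving r_D = 0.5498 and r_U = 0.06191 (each k·C_A^n at C_A = 0.8179).
Fraction of consumed A going to D: r_D/(r_D+r_U) = 0.8988.
C_D = 0.8988·C_{A0}·X = 0.8988×2.89×0.717 = 1.86 mol/L; Y_D = C_D/C_{A0} = 0.644.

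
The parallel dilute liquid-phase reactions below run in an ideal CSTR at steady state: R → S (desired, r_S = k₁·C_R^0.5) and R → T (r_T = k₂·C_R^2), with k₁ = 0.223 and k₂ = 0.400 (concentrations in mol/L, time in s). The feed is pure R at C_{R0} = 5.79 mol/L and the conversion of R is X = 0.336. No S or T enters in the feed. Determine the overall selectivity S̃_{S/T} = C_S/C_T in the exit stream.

Exit C_R = C_{R0}(1−X) = 5.79×0.664 = 3.845 mol/L.
Rates in a CSTR are evaluated at the outlet concentration: r_S = 0.223×3.845^0.5 = 0.4372, r_T = 0.400×3.845^2 = 5.912.
Overall selectivity = C_S/C_T = r_Sτ/(r_Tτ) = r_S/r_T = 0.0740.

0.0740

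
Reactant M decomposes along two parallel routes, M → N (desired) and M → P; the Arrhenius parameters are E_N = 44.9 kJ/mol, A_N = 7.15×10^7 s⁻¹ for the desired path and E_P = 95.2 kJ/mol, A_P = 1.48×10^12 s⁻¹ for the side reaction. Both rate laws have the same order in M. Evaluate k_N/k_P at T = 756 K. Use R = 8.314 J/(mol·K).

k_N/k_P = (A_N/A_P)·exp[−(E_N−E_P)/(RT)] = (A_N/A_P)·exp[(E_P−E_N)/(RT)].
(E_P−E_N)/(RT) = (95.2−44.9)×10³/(8.314×756) = 50300/6285 = 8.003.
k_N/k_P = (7.15×10^7/1.48×10^12)·exp(8.003) = 4.831×10^-5 × 2989 = 0.144.
Since E_N < E_P, lowering the temperature improves selectivity toward N.

0.144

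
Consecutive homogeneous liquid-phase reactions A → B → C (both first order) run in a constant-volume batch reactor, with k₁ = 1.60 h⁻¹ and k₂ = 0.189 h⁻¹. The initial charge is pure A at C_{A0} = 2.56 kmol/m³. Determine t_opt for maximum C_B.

The intermediate peaks when r₁ = r₂, i.e. k₁e^(−k₁t) = k₂e^(−k₂t), giving t_opt = ln(k₂/k₁)/(k₂−k₁).
= ln(0.189/1.60)/(0.189−1.60) = ln(0.1181)/-1.411 = -2.136/-1.411 = 1.51 h.

1.51 h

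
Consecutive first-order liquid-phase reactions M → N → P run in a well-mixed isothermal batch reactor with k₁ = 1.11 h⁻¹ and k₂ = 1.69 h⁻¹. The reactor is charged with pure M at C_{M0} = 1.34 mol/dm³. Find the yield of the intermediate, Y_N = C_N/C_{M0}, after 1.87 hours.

The intermediate concentration in a first-order A→B→C sequence is C_N = k₁C_{M0}(e^(−k₁t) − e^(−k₂t))/(k₂−k₁).
e^(−k₁t) = e^(−1.11×1.87) = e^(−2.076) = 0.1255; e^(−k₂t) = e^(−3.160) = 0.04241.
C_N = 1.11×1.34/(1.69−1.11) × (0.1255−0.04241) = 2.564×0.08306 = 0.2130 mol/dm³.
Y_N = C_N/C_{M0} = 0.2130/1.34 = 0.159.

0.159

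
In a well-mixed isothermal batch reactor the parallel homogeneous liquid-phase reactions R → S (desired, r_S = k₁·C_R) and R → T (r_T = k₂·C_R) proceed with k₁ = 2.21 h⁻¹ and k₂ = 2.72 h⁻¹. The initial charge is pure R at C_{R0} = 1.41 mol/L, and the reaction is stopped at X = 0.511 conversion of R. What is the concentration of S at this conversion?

C_R = C_{R0}(1−X) = 0.6895 mol/L.
Both paths are first order in R, so the instantaneous fraction to S is constant: dC_S/d(−C_R) = k₁/(k₁+k₂) = 0.4483.
C_S = 0.4483·(C_{R0}−C_R) = 0.4483×0.7205 = 0.323 mol/L.

0.323 mol/L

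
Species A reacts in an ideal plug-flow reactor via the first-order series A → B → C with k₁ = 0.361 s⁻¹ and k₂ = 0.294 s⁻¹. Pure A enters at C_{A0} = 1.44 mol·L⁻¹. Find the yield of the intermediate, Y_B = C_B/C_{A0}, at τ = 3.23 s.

0.406

The intermediate concentration in a first-order A→B→C sequence is C_B = k₁C_{A0}(e^(−k₁τ) − e^(−k₂τ))/(k₂−k₁).
e^(−k₁τ) = e^(−0.361×3.23) = e^(−1.166) = 0.3116; e^(−k₂τ) = e^(−0.9496) = 0.3869.
C_B = 0.361×1.44/(0.294−0.361) × (0.3116−0.3869) = (-7.759)×(-0.07529) = 0.5841 mol·L⁻¹.
Y_B = C_B/C_{A0} = 0.5841/1.44 = 0.406.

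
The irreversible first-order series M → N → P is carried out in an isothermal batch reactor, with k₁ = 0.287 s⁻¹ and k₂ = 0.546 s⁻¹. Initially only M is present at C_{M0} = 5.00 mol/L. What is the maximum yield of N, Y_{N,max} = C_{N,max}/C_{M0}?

Evaluating C_N at t_opt = ln(k₂/k₁)/(k₂−k₁) gives C_{N,max}/C_{M0} = (k₁/k₂)^[k₂/(k₂−k₁)].
= (0.287/0.546)^(0.546/(0.546−0.287)) = (0.5256)^(2.108) = 0.2577.

0.258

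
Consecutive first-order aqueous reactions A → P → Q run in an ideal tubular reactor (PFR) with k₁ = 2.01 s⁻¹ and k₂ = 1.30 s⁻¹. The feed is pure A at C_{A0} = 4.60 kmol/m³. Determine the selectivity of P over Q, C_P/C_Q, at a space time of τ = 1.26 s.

0.547

Solving the coupled first-order balances gives C_P(τ) = [k₁/(k₂−k₁)]·C_{A0}·(e^(−k₁τ) − e^(−k₂τ)).
e^(−k₁τ) = e^(−2.01×1.26) = e^(−2.533) = 0.07945; e^(−k₂τ) = e^(−1.638) = 0.1944.
C_P = 2.01×4.60/(1.30−2.01) × (0.07945−0.1944) = (-13.02)×(-0.1149) = 1.497 kmol/m³.
C_A = C_{A0}e^(−k₁τ) = 0.3655 kmol/m³, so C_Q = C_{A0}−C_A−C_P = 2.738 kmol/m³; C_P/C_Q = 0.547.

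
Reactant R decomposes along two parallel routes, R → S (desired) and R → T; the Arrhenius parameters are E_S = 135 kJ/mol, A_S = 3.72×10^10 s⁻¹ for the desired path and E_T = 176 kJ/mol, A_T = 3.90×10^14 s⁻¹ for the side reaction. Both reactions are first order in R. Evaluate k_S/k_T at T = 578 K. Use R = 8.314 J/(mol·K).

k_S/k_T = (A_S/A_T)·exp[−(E_S−E_T)/(RT)] = (A_S/A_T)·exp[(E_T−E_S)/(RT)].
(E_T−E_S)/(RT) = (176−135)×10³/(8.314×578) = 41000/4805 = 8.532.
k_S/k_T = (3.72×10^10/3.90×10^14)·exp(8.532) = 9.538×10^-5 × 5074 = 0.484.

0.484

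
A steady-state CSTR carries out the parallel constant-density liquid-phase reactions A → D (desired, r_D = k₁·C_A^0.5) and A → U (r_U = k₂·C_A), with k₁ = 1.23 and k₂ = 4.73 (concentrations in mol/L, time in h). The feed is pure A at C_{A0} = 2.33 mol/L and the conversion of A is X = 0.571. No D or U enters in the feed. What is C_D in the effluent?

Exit C_A = C_{A0}(1−X) = 2.33×0.429 = 0.9996 mol/L.
In a CSTR the entire volume is at exit conditions, so r_D = 1.23×0.9996^0.5 = 1.230 and r_U = 4.73×0.9996 = 4.728.
Fraction of consumed A going to D: r_D/(r_D+r_U) = 0.2064.
C_D = 0.2064·C_{A0}·X = 0.2064×2.33×0.571 = 0.275 mol/L.

0.275 mol/L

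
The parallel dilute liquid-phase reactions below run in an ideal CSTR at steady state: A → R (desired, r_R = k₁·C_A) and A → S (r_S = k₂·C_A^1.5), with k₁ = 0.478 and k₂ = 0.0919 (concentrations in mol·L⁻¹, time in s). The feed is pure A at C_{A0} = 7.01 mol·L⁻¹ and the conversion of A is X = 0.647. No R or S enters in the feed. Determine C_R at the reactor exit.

Exit C_A = C_{A0}(1−X) = 7.01×0.353 = 2.475 mol·L⁻¹.
Rates in a CSTR are evaluated at the outlet concentration: r_R = 0.478×2.475 = 1.183, r_S = 0.0919×2.475^1.5 = 0.3577.
Fraction of consumed A going to R: r_R/(r_R+r_S) = 0.7678.
C_R = 0.7678·C_{A0}·X = 0.7678×7.01×0.647 = 3.48 mol·L⁻¹.

3.48 mol·L⁻¹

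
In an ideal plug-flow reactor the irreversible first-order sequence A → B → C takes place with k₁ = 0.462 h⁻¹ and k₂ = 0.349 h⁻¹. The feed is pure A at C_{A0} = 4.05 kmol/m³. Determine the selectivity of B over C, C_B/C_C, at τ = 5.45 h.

0.439

For first-order series with pure A initially, C_B(τ) = k₁C_{A0}/(k₂−k₁)·(e^(−k₁τ) − e^(−k₂τ)).
e^(−k₁τ) = e^(−0.462×5.45) = e^(−2.518) = 0.08063; e^(−k₂τ) = e^(−1.902) = 0.1493.
C_B = 0.462×4.05/(0.349−0.462) × (0.08063−0.1493) = (-16.56)×(-0.06863) = 1.136 kmol/m³.
C_A = C_{A0}e^(−k₁τ) = 0.3265 kmol/m³, so C_C = C_{A0}−C_A−C_B = 2.587 kmol/m³; C_B/C_C = 0.439.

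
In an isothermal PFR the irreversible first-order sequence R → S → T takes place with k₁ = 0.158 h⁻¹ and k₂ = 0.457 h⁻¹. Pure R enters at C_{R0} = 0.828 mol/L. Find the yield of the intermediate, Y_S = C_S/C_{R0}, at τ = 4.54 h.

Solving the coupled first-order balances gives C_S(τ) = [k₁/(k₂−k₁)]·C_{R0}·(e^(−k₁τ) − e^(−k₂τ)).
e^(−k₁τ) = e^(−0.158×4.54) = e^(−0.7173) = 0.4881; e^(−k₂τ) = e^(−2.075) = 0.1256.
C_S = 0.158×0.828/(0.457−0.158) × (0.4881−0.1256) = 0.4375×0.3625 = 0.1586 mol/L.
Y_S = C_S/C_{R0} = 0.1586/0.828 = 0.192.

0.192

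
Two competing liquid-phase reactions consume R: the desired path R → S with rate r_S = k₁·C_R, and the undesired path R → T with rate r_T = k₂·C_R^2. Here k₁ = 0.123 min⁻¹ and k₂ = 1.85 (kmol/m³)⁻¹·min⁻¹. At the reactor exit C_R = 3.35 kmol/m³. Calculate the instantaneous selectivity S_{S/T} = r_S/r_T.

S_{S/T} = r_S/r_T = (k₁·C_R)/(k₂·C_R^2) = (k₁/k₂)·C_R⁻¹.
= (0.123×3.350) / (1.85×3.350^2) = 0.4121/20.76 = 0.0198.
The undesired path is higher order in R, so low C_R (CSTR or dilute feed) favours S.

0.0198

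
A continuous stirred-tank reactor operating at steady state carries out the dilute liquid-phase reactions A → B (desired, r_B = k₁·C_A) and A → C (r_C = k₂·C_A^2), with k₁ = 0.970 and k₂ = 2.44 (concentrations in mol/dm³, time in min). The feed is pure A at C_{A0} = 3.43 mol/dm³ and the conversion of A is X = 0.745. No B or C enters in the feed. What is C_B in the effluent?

0.799 mol/dm³

Exit C_A = C_{A0}(1−X) = 3.43×0.255 = 0.8747 mol/dm³.
A CSTR operates uniformly at the exit composition, giving r_B = 0.8484 and r_C = 1.867 (each k·C_A^n at C_A = 0.8747).
Fraction of consumed A going to B: r_B/(r_B+r_C) = 0.3125.
C_B = 0.3125·C_{A0}·X = 0.3125×3.43×0.745 = 0.799 mol/dm³.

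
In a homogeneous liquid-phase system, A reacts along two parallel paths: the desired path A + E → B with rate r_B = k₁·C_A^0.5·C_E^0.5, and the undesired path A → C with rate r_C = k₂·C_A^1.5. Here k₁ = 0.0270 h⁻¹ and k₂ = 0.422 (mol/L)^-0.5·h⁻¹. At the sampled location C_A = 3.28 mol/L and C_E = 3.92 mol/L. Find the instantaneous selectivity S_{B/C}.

0.0386

S_{B/C} = r_B/r_C = (k₁·C_A^0.5·C_E^0.5)/(k₂·C_A^1.5) = (k₁/k₂)·C_A⁻¹·C_E^0.5.
= (0.0270×3.280^0.5×3.920^0.5) / (0.422×3.280^1.5) = 0.09682/2.507 = 0.0386.
The undesired path is higher order in A, so low C_A (CSTR or dilute feed) favours B.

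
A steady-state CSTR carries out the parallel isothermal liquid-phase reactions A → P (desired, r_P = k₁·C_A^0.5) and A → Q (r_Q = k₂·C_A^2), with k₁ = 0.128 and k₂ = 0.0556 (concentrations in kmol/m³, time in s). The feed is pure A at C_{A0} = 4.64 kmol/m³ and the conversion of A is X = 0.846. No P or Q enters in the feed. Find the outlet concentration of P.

3.11 kmol/m³

Exit C_A = C_{A0}(1−X) = 4.64×0.154 = 0.7146 kmol/m³.
In a CSTR the entire volume is at exit conditions, so r_P = 0.128×0.7146^0.5 = 0.1082 and r_Q = 0.0556×0.7146^2 = 0.02839.
Fraction of consumed A going to P: r_P/(r_P+r_Q) = 0.7922.
C_P = 0.7922·C_{A0}·X = 0.7922×4.64×0.846 = 3.11 kmol/m³.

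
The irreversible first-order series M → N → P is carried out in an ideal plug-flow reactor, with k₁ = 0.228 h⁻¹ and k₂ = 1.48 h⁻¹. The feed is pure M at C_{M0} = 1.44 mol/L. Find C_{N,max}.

0.158 mol/L

Evaluating C_N at τ_opt = ln(k₂/k₁)/(k₂−k₁) gives C_{N,max}/C_{M0} = (k₁/k₂)^[k₂/(k₂−k₁)].
= (0.228/1.48)^(1.48/(1.48−0.228)) = (0.1541)^(1.182) = 0.1096.
C_{N,max} = 0.1096×1.44 = 0.158 mol/L.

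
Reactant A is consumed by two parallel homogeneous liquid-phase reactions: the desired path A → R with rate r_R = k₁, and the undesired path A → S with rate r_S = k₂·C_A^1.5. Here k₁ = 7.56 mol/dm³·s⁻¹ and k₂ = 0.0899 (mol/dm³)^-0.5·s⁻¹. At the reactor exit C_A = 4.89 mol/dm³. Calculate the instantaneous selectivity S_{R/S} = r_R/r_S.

7.78

S_{R/S} = r_R/r_S = (k₁)/(k₂·C_A^1.5) = (k₁/k₂)·C_A^-1.5.
= (7.56) / (0.0899×4.890^1.5) = 7.560/0.9721 = 7.78.
The undesired path is higher order in A, so low C_A (CSTR or dilute feed) favours R.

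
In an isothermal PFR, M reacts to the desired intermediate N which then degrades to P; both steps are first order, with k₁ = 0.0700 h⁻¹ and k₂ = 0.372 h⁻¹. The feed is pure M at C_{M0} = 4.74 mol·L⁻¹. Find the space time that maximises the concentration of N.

5.53 h

Setting dC_N/dτ = 0 gives τ_opt = ln(k₂/k₁)/(k₂−k₁).
= ln(0.372/0.0700)/(0.372−0.0700) = ln(5.314)/0.3020 = 1.670/0.3020 = 5.53 h.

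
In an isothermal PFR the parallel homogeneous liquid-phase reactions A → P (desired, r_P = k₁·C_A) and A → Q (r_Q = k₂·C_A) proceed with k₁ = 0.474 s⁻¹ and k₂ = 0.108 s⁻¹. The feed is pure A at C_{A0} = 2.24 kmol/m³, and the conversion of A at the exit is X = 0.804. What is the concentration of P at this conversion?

C_A = C_{A0}(1−X) = 0.4390 kmol/m³.
Both paths are first order in A, so the instantaneous fraction to P is constant: dC_P/d(−C_A) = k₁/(k₁+k₂) = 0.8144.
C_P = 0.8144·(C_{A0}−C_A) = 0.8144×1.801 = 1.47 kmol/m³.

1.47 kmol/m³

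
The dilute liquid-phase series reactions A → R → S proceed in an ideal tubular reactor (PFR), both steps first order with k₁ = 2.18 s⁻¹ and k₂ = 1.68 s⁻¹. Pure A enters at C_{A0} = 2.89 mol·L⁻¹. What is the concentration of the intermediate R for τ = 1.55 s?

0.503 mol·L⁻¹

Solving the coupled first-order balances gives C_R(τ) = [k₁/(k₂−k₁)]·C_{A0}·(e^(−k₁τ) − e^(−k₂τ)).
e^(−k₁τ) = e^(−2.18×1.55) = e^(−3.379) = 0.03408; e^(−k₂τ) = e^(−2.604) = 0.07398.
C_R = 2.18×2.89/(1.68−2.18) × (0.03408−0.07398) = (-12.60)×(-0.03990) = 0.5027 mol·L⁻¹.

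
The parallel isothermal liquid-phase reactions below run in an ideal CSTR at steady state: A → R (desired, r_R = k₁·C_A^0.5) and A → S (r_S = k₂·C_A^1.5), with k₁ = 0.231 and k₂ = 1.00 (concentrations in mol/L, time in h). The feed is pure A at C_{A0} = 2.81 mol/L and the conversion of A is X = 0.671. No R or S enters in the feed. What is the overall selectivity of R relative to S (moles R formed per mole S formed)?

0.250

Exit C_A = C_{A0}(1−X) = 2.81×0.329 = 0.9245 mol/L.
A CSTR operates uniformly at the exit composition, giving r_R = 0.2221 and r_S = 0.8889 (each k·C_A^n at C_A = 0.9245).
Overall selectivity = C_R/C_S = r_Rτ/(r_Sτ) = r_R/r_S = 0.250.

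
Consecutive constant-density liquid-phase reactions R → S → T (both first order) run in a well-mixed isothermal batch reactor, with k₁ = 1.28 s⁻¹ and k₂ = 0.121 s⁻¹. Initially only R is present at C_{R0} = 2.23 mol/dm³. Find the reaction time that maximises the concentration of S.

Setting dC_S/dt = 0 gives t_opt = ln(k₂/k₁)/(k₂−k₁).
= ln(0.121/1.28)/(0.121−1.28) = ln(0.09453)/-1.159 = -2.359/-1.159 = 2.04 s.

2.04 s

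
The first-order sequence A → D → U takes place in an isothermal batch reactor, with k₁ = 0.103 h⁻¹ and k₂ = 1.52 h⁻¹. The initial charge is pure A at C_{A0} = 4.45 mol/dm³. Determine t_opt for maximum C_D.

The intermediate peaks when r₁ = r₂, i.e. k₁e^(−k₁t) = k₂e^(−k₂t), giving t_opt = ln(k₂/k₁)/(k₂−k₁).
= ln(1.52/0.103)/(1.52−0.103) = ln(14.76)/1.417 = 2.692/1.417 = 1.90 h.

1.90 h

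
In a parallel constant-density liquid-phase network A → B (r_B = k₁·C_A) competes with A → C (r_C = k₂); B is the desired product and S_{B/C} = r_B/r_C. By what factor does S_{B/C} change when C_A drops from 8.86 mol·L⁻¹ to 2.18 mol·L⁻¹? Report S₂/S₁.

S_{B/C} = (k₁/k₂)·C_A, so S₂/S₁ = (C_{A,2}/C_{A,1}).
= 2.18/8.86 = 0.246.
Selectivity toward B falls as C_A falls — high-concentration operation is favoured.

0.246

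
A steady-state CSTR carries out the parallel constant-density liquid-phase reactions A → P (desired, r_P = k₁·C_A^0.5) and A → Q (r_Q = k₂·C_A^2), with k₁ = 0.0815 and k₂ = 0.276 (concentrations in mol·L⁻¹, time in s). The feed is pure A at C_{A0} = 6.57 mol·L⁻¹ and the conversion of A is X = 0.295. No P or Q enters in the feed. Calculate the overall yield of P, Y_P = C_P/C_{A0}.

0.00849

Exit C_A = C_{A0}(1−X) = 6.57×0.705 = 4.632 mol·L⁻¹.
A CSTR operates uniformly at the exit composition, giving r_P = 0.1754 and r_Q = 5.921 (each k·C_A^n at C_A = 4.632).
Fraction of consumed A going to P: r_P/(r_P+r_Q) = 0.02877.
C_P = 0.02877·C_{A0}·X = 0.02877×6.57×0.295 = 0.0558 mol·L⁻¹; Y_P = C_P/C_{A0} = 0.00849.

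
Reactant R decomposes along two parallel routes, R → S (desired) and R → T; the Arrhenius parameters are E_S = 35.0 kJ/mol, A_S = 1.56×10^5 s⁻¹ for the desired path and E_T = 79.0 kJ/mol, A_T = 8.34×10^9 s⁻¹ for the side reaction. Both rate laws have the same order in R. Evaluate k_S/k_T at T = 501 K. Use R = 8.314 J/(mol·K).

Since both paths have the same order in R, the concentration cancels and S_{S/T} = k_S/k_T = (A_S/A_T)·exp[(E_T−E_S)/(RT)].
(E_T−E_S)/(RT) = (79.0−35.0)×10³/(8.314×501) = 44000/4165 = 10.56.
k_S/k_T = (1.56×10^5/8.34×10^9)·exp(10.56) = 1.871×10^-5 × 38694 = 0.724.
Since E_S < E_T, lowering the temperature improves selectivity toward S.

0.724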